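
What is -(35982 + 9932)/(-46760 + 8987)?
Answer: 45914/37773 ≈ 1.2155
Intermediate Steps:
-(35982 + 9932)/(-46760 + 8987) = -45914/(-37773) = -45914*(-1)/37773 = -1*(-45914/37773) = 45914/37773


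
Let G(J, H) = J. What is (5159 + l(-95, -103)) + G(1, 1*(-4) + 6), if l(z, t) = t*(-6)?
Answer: 5778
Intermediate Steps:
l(z, t) = -6*t
(5159 + l(-95, -103)) + G(1, 1*(-4) + 6) = (5159 - 6*(-103)) + 1 = (5159 + 618) + 1 = 5777 + 1 = 5778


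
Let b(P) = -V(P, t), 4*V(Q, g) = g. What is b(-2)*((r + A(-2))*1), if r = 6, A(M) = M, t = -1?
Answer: 1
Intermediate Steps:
V(Q, g) = g/4
b(P) = 1/4 (b(P) = -(-1)/4 = -1*(-1/4) = 1/4)
b(-2)*((r + A(-2))*1) = ((6 - 2)*1)/4 = (4*1)/4 = (1/4)*4 = 1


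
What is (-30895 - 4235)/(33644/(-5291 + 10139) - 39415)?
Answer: 42577560/47762569 ≈ 0.89144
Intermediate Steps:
(-30895 - 4235)/(33644/(-5291 + 10139) - 39415) = -35130/(33644/4848 - 39415) = -35130/(33644*(1/4848) - 39415) = -35130/(8411/1212 - 39415) = -35130/(-47762569/1212) = -35130*(-1212/47762569) = 42577560/47762569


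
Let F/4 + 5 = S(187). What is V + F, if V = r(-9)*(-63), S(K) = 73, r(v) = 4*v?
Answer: 2540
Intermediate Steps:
F = 272 (F = -20 + 4*73 = -20 + 292 = 272)
V = 2268 (V = (4*(-9))*(-63) = -36*(-63) = 2268)
V + F = 2268 + 272 = 2540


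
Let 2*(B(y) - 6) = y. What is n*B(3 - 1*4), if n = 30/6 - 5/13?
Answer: 330/13 ≈ 25.385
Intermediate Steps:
B(y) = 6 + y/2
n = 60/13 (n = 30*(⅙) - 5*1/13 = 5 - 5/13 = 60/13 ≈ 4.6154)
n*B(3 - 1*4) = 60*(6 + (3 - 1*4)/2)/13 = 60*(6 + (3 - 4)/2)/13 = 60*(6 + (½)*(-1))/13 = 60*(6 - ½)/13 = (60/13)*(11/2) = 330/13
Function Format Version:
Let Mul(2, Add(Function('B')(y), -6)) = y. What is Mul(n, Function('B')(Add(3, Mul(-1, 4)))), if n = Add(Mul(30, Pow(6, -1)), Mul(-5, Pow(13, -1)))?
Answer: Rational(330, 13) ≈ 25.385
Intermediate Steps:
Function('B')(y) = Add(6, Mul(Rational(1, 2), y))
n = Rational(60, 13) (n = Add(Mul(30, Rational(1, 6)), Mul(-5, Rational(1, 13))) = Add(5, Rational(-5, 13)) = Rational(60, 13) ≈ 4.6154)
Mul(n, Function('B')(Add(3, Mul(-1, 4)))) = Mul(Rational(60, 13), Add(6, Mul(Rational(1, 2), Add(3, Mul(-1, 4))))) = Mul(Rational(60, 13), Add(6, Mul(Rational(1, 2), Add(3, -4)))) = Mul(Rational(60, 13), Add(6, Mul(Rational(1, 2), -1))) = Mul(Rational(60, 13), Add(6, Rational(-1, 2))) = Mul(Rational(60, 13), Rational(11, 2)) = Rational(330, 13)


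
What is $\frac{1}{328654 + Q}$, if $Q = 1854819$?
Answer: $\frac{1}{2183473} \approx 4.5799 \cdot 10^{-7}$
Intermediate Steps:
$\frac{1}{328654 + Q} = \frac{1}{328654 + 1854819} = \frac{1}{2183473}$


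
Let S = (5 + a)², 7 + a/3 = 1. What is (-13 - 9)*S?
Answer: -3718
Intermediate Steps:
a = -18 (a = -21 + 3*1 = -21 + 3 = -18)
S = 169 (S = (5 - 18)² = (-13)² = 169)
(-13 - 9)*S = (-13 - 9)*169 = -22*169 = -3718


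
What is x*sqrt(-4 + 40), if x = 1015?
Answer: 6090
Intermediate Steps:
x*sqrt(-4 + 40) = 1015*sqrt(-4 + 40) = 1015*sqrt(36) = 1015*6 = 6090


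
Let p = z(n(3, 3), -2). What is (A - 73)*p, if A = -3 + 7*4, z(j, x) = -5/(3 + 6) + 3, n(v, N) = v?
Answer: -352/3 ≈ -117.33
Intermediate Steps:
z(j, x) = 22/9 (z(j, x) = -5/9 + 3 = 22/9)
p = 22/9 ≈ 2.4444
A = 25 (A = -3 + 28 = 25)
(A - 73)*p = (25 - 73)*(22/9) = -48*22/9 = -352/3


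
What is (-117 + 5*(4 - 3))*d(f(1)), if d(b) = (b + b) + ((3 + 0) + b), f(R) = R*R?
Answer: -672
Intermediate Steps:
f(R) = R**2
d(b) = 3 + 3*b (d(b) = 2*b + (3 + b) = 3 + 3*b)
(-117 + 5*(4 - 3))*d(f(1)) = (-117 + 5*(4 - 3))*(3 + 3*1**2) = (-117 + 5*1)*(3 + 3*1) = (-117 + 5)*(3 + 3) = -112*6 = -672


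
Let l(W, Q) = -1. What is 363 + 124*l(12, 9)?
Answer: 239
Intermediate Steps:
363 + 124*l(12, 9) = 363 + 124*(-1) = 363 - 124 = 239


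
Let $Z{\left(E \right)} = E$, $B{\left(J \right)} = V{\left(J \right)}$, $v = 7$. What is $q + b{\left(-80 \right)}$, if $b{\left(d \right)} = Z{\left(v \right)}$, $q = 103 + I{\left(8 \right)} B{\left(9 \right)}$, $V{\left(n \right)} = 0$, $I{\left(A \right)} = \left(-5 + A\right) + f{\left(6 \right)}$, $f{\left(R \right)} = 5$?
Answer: $110$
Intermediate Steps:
$I{\left(A \right)} = A$ ($I{\left(A \right)} = \left(-5 + A\right) + 5 = A$)
$B{\left(J \right)} = 0$
$q = 103$ ($q = 103 + 8 \cdot 0 = 103 + 0 = 103$)
$b{\left(d \right)} = 7$
$q + b{\left(-80 \right)} = 103 + 7 = 110$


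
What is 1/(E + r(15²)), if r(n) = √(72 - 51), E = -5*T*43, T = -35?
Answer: 1075/8089372 - √21/56625604 ≈ 0.00013281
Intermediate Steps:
E = 7525 (E = -5*(-35)*43 = 175*43 = 7525)
r(n) = √21
1/(E + r(15²)) = 1/(7525 + √21)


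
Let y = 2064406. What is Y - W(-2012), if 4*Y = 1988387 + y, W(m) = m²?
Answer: -12139783/4 ≈ -3.0349e+6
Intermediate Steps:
Y = 4052793/4 (Y = (1988387 + 2064406)/4 = (¼)*4052793 = 4052793/4 ≈ 1.0132e+6)
Y - W(-2012) = 4052793/4 - 1*(-2012)² = 4052793/4 - 1*4048144 = 4052793/4 - 4048144 = -12139783/4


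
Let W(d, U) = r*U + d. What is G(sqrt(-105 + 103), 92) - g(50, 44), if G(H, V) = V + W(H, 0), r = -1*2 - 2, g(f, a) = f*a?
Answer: -2108 + I*sqrt(2) ≈ -2108.0 + 1.4142*I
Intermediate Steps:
g(f, a) = a*f
r = -4 (r = -2 - 2 = -4)
W(d, U) = d - 4*U (W(d, U) = -4*U + d = d - 4*U)
G(H, V) = H + V (G(H, V) = V + (H - 4*0) = V + (H + 0) = V + H = H + V)
G(sqrt(-105 + 103), 92) - g(50, 44) = (sqrt(-105 + 103) + 92) - 44*50 = (sqrt(-2) + 92) - 1*2200 = (I*sqrt(2) + 92) - 2200 = (92 + I*sqrt(2)) - 2200 = -2108 + I*sqrt(2)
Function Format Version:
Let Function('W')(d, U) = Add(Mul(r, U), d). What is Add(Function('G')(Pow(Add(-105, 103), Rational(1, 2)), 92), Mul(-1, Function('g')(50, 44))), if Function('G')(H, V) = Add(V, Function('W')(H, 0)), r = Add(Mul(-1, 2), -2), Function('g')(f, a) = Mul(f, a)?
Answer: Add(-2108, Mul(I, Pow(2, Rational(1, 2)))) ≈ Add(-2108.0, Mul(1.4142, I))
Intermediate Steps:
Function('g')(f, a) = Mul(a, f)
r = -4 (r = Add(-2, -2) = -4)
Function('W')(d, U) = Add(d, Mul(-4, U)) (Function('W')(d, U) = Add(Mul(-4, U), d) = Add(d, Mul(-4, U)))
Function('G')(H, V) = Add(H, V) (Function('G')(H, V) = Add(V, Add(H, Mul(-4, 0))) = Add(V, Add(H, 0)) = Add(V, H) = Add(H, V))
Add(Function('G')(Pow(Add(-105, 103), Rational(1, 2)), 92), Mul(-1, Function('g')(50, 44))) = Add(Add(Pow(Add(-105, 103), Rational(1, 2)), 92), Mul(-1, Mul(44, 50))) = Add(Add(Pow(-2, Rational(1, 2)), 92), Mul(-1, 2200)) = Add(Add(Mul(I, Pow(2, Rational(1, 2))), 92), -2200) = Add(Add(92, Mul(I, Pow(2, Rational(1, 2)))), -2200) = Add(-2108, Mul(I, Pow(2, Rational(1, 2))))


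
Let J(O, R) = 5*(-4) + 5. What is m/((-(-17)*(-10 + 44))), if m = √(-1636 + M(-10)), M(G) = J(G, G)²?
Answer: I*√1411/578 ≈ 0.064988*I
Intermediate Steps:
J(O, R) = -15 (J(O, R) = -20 + 5 = -15)
M(G) = 225 (M(G) = (-15)² = 225)
m = I*√1411 (m = √(-1636 + 225) = √(-1411) = I*√1411 ≈ 37.563*I)
m/((-(-17)*(-10 + 44))) = (I*√1411)/((-(-17)*(-10 + 44))) = (I*√1411)/((-(-17)*34)) = (I*√1411)/((-1*(-578))) = (I*√1411)/578 = (I*√1411)*(1/578) = I*√1411/578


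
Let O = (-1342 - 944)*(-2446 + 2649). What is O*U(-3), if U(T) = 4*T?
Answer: 5568696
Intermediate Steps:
O = -464058 (O = -2286*203 = -464058)
O*U(-3) = -1856232*(-3) = -464058*(-12) = 5568696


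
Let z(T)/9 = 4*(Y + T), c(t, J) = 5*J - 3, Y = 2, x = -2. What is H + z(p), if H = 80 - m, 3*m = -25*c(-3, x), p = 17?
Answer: 1967/3 ≈ 655.67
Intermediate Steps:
c(t, J) = -3 + 5*J
z(T) = 72 + 36*T (z(T) = 9*(4*(2 + T)) = 9*(8 + 4*T) = 72 + 36*T)
m = 325/3 (m = (-25*(-3 + 5*(-2)))/3 = (-25*(-3 - 10))/3 = (-25*(-13))/3 = (⅓)*325 = 325/3 ≈ 108.33)
H = -85/3 (H = 80 - 1*325/3 = 80 - 325/3 = -85/3 ≈ -28.333)
H + z(p) = -85/3 + (72 + 36*17) = -85/3 + (72 + 612) = -85/3 + 684 = 1967/3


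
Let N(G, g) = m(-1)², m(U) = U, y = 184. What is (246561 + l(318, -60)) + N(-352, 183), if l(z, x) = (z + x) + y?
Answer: 247004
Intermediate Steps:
l(z, x) = 184 + x + z (l(z, x) = (z + x) + 184 = (x + z) + 184 = 184 + x + z)
N(G, g) = 1 (N(G, g) = (-1)² = 1)
(246561 + l(318, -60)) + N(-352, 183) = (246561 + (184 - 60 + 318)) + 1 = (246561 + 442) + 1 = 247003 + 1 = 247004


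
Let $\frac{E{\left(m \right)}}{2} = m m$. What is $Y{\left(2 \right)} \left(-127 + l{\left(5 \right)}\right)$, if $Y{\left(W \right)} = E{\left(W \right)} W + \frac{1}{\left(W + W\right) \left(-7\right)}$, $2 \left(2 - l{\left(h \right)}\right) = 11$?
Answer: $- \frac{116667}{56} \approx -2083.3$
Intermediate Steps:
$E{\left(m \right)} = 2 m^{2}$ ($E{\left(m \right)} = 2 m m = 2 m^{2}$)
$l{\left(h \right)} = - \frac{7}{2}$ ($l{\left(h \right)} = 2 - \frac{11}{2} = - \frac{7}{2}$)
$Y{\left(W \right)} = 2 W^{3} - \frac{1}{14 W}$ ($Y{\left(W \right)} = 2 W^{2} W + \frac{1}{\left(W + W\right) \left(-7\right)} = 2 W^{3} + \frac{1}{2 W} \left(- \frac{1}{7}\right) = 2 W^{3} - \frac{1}{14 W}$)
$Y{\left(2 \right)} \left(-127 + l{\left(5 \right)}\right) = \frac{-1 + 28 \cdot 2^{4}}{14 \cdot 2} \left(-127 - \frac{7}{2}\right) = \frac{1}{14} \cdot \frac{1}{2} \left(-1 + 28 \cdot 16\right) \left(- \frac{261}{2}\right) = \frac{1}{14} \cdot \frac{1}{2} \left(-1 + 448\right) \left(- \frac{261}{2}\right) = \frac{1}{14} \cdot \frac{1}{2} \cdot 447 \left(- \frac{261}{2}\right) = \frac{447}{28} \left(- \frac{261}{2}\right) = - \frac{116667}{56}$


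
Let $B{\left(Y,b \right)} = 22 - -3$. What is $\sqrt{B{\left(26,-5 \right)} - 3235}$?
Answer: $i \sqrt{3210} \approx 56.657 i$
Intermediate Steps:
$B{\left(Y,b \right)} = 25$ ($B{\left(Y,b \right)} = 22 + 3 = 25$)
$\sqrt{B{\left(26,-5 \right)} - 3235} = \sqrt{25 - 3235} = \sqrt{-3210} = i \sqrt{3210}$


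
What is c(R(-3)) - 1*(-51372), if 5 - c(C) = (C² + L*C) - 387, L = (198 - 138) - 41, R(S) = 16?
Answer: 51204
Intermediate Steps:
L = 19 (L = 60 - 41 = 19)
c(C) = 392 - C² - 19*C (c(C) = 5 - ((C² + 19*C) - 387) = 5 - (-387 + C² + 19*C) = 5 + (387 - C² - 19*C) = 392 - C² - 19*C)
c(R(-3)) - 1*(-51372) = (392 - 1*16² - 19*16) - 1*(-51372) = (392 - 1*256 - 304) + 51372 = (392 - 256 - 304) + 51372 = -168 + 51372 = 51204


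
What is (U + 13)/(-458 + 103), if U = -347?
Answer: 334/355 ≈ 0.94085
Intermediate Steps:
(U + 13)/(-458 + 103) = (-347 + 13)/(-458 + 103) = -334/(-355) = -334*(-1/355) = 334/355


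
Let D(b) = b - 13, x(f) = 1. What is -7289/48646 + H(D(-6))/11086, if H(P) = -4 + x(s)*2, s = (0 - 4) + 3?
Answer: -40451573/269644778 ≈ -0.15002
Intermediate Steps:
s = -1 (s = -4 + 3 = -1)
D(b) = -13 + b
H(P) = -2 (H(P) = -4 + 1*2 = -4 + 2 = -2)
-7289/48646 + H(D(-6))/11086 = -7289/48646 - 2/11086 = -7289*1/48646 - 2*1/11086 = -7289/48646 - 1/5543 = -40451573/269644778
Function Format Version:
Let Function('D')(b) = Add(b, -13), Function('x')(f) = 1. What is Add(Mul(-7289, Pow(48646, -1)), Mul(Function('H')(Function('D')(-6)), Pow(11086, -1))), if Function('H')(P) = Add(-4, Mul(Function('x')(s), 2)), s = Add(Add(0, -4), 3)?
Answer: Rational(-40451573, 269644778) ≈ -0.15002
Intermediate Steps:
s = -1 (s = Add(-4, 3) = -1)
Function('D')(b) = Add(-13, b)
Function('H')(P) = -2 (Function('H')(P) = Add(-4, Mul(1, 2)) = Add(-4, 2) = -2)
Add(Mul(-7289, Pow(48646, -1)), Mul(Function('H')(Function('D')(-6)), Pow(11086, -1))) = Add(Mul(-7289, Pow(48646, -1)), Mul(-2, Pow(11086, -1))) = Add(Mul(-7289, Rational(1, 48646)), Mul(-2, Rational(1, 11086))) = Add(Rational(-7289, 48646), Rational(-1, 5543)) = Rational(-40451573, 269644778)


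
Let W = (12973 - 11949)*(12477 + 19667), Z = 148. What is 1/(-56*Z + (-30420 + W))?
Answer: 1/32876748 ≈ 3.0417e-8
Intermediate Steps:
W = 32915456 (W = 1024*32144 = 32915456)
1/(-56*Z + (-30420 + W)) = 1/(-56*148 + (-30420 + 32915456)) = 1/(-8288 + 32885036) = 1/32876748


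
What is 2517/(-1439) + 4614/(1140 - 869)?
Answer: 5957439/389969 ≈ 15.277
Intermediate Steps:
2517/(-1439) + 4614/(1140 - 869) = 2517*(-1/1439) + 4614/271 = -2517/1439 + 4614*(1/271) = -2517/1439 + 4614/271 = 5957439/389969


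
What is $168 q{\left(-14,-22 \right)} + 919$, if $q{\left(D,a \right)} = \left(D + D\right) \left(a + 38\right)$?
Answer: $-74345$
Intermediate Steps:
$q{\left(D,a \right)} = 2 D \left(38 + a\right)$
$168 q{\left(-14,-22 \right)} + 919 = 168 \cdot 2 \left(-14\right) \left(38 - 22\right) + 919 = 168 \cdot 2 \left(-14\right) 16 + 919 = 168 \left(-448\right) + 919 = -75264 + 919 = -74345$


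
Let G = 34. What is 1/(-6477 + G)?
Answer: -1/6443 ≈ -0.00015521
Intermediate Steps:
1/(-6477 + G) = 1/(-6477 + 34) = 1/(-6443) = -1/6443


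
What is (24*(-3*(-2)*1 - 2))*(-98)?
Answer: -9408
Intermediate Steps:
(24*(-3*(-2)*1 - 2))*(-98) = (24*(6*1 - 2))*(-98) = (24*(6 - 2))*(-98) = (24*4)*(-98) = 96*(-98) = -9408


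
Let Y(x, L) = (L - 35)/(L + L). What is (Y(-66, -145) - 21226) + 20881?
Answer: -9987/29 ≈ -344.38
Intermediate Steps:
Y(x, L) = (-35 + L)/(2*L) (Y(x, L) = (-35 + L)/((2*L)) = (-35 + L)*(1/(2*L)) = (-35 + L)/(2*L))
(Y(-66, -145) - 21226) + 20881 = ((½)*(-35 - 145)/(-145) - 21226) + 20881 = ((½)*(-1/145)*(-180) - 21226) + 20881 = (18/29 - 21226) + 20881 = -615536/29 + 20881 = -9987/29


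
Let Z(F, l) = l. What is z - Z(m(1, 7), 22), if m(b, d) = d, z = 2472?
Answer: 2450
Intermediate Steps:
z - Z(m(1, 7), 22) = 2472 - 1*22 = 2472 - 22 = 2450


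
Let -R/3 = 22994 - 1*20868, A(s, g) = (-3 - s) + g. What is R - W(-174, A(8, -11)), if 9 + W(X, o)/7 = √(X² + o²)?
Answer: -6315 - 14*√7690 ≈ -7542.7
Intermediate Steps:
A(s, g) = -3 + g - s
W(X, o) = -63 + 7*√(X² + o²)
R = -6378 (R = -3*(22994 - 1*20868) = -3*(22994 - 20868) = -3*2126 = -6378)
R - W(-174, A(8, -11)) = -6378 - (-63 + 7*√((-174)² + (-3 - 11 - 1*8)²)) = -6378 - (-63 + 7*√(30276 + (-3 - 11 - 8)²)) = -6378 - (-63 + 7*√(30276 + (-22)²)) = -6378 - (-63 + 7*√(30276 + 484)) = -6378 - (-63 + 7*√30760) = -6378 - (-63 + 7*(2*√7690)) = -6378 - (-63 + 14*√7690) = -6378 + (63 - 14*√7690) = -6315 - 14*√7690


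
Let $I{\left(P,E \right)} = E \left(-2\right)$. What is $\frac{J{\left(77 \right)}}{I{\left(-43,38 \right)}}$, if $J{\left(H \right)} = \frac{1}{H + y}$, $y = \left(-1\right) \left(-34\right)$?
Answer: $- \frac{1}{8436} \approx -0.00011854$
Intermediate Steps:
$y = 34$
$I{\left(P,E \right)} = - 2 E$
$J{\left(H \right)} = \frac{1}{34 + H}$ ($J{\left(H \right)} = \frac{1}{H + 34} = \frac{1}{34 + H}$)
$\frac{J{\left(77 \right)}}{I{\left(-43,38 \right)}} = \frac{1}{\left(34 + 77\right) \left(\left(-2\right) 38\right)} = \frac{1}{111 \left(-76\right)} = \frac{1}{111} \left(- \frac{1}{76}\right) = - \frac{1}{8436}$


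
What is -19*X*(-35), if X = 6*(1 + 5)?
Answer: 23940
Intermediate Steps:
X = 36 (X = 6*6 = 36)
-19*X*(-35) = -19*36*(-35) = -684*(-35) = 23940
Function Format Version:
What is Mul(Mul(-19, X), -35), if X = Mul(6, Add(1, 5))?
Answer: 23940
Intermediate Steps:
X = 36 (X = Mul(6, 6) = 36)
Mul(Mul(-19, X), -35) = Mul(Mul(-19, 36), -35) = Mul(-684, -35) = 23940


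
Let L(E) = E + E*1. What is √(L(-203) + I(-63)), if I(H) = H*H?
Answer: √3563 ≈ 59.691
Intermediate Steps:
I(H) = H²
L(E) = 2*E (L(E) = E + E = 2*E)
√(L(-203) + I(-63)) = √(2*(-203) + (-63)²) = √(-406 + 3969) = √3563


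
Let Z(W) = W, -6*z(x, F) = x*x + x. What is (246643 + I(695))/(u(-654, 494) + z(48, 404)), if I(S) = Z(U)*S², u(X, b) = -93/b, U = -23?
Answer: 5366288408/193741 ≈ 27698.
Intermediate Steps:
z(x, F) = -x/6 - x²/6 (z(x, F) = -(x*x + x)/6 = -(x² + x)/6 = -(x + x²)/6 = -x/6 - x²/6)
I(S) = -23*S²
(246643 + I(695))/(u(-654, 494) + z(48, 404)) = (246643 - 23*695²)/(-93/494 - ⅙*48*(1 + 48)) = (246643 - 23*483025)/(-93*1/494 - ⅙*48*49) = (246643 - 11109575)/(-93/494 - 392) = -10862932/(-193741/494) = -10862932*(-494/193741) = 5366288408/193741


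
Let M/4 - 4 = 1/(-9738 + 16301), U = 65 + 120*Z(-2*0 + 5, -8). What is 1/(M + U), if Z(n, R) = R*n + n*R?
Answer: -6563/62473193 ≈ -0.00010505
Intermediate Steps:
Z(n, R) = 2*R*n (Z(n, R) = R*n + R*n = 2*R*n)
U = -9535 (U = 65 + 120*(2*(-8)*(-2*0 + 5)) = 65 + 120*(2*(-8)*(0 + 5)) = 65 + 120*(2*(-8)*5) = 65 + 120*(-80) = 65 - 9600 = -9535)
M = 105012/6563 (M = 16 + 4/(-9738 + 16301) = 16 + 4/6563 = 105012/6563 ≈ 16.001)
1/(M + U) = 1/(105012/6563 - 9535) = 1/(-62473193/6563) = -6563/62473193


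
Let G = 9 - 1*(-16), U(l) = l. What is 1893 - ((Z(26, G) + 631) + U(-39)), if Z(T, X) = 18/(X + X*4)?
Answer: 162607/125 ≈ 1300.9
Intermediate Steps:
G = 25 (G = 9 + 16 = 25)
Z(T, X) = 18/(5*X) (Z(T, X) = 18/(X + 4*X) = 18/((5*X)) = 18*(1/(5*X)) = 18/(5*X))
1893 - ((Z(26, G) + 631) + U(-39)) = 1893 - (((18/5)/25 + 631) - 39) = 1893 - (((18/5)*(1/25) + 631) - 39) = 1893 - ((18/125 + 631) - 39) = 1893 - (78893/125 - 39) = 1893 - 1*74018/125 = 1893 - 74018/125 = 162607/125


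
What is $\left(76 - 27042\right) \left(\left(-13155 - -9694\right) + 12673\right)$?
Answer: $-248410792$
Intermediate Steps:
$\left(76 - 27042\right) \left(\left(-13155 - -9694\right) + 12673\right) = - 26966 \left(\left(-13155 + 9694\right) + 12673\right) = - 26966 \left(-3461 + 12673\right) = \left(-26966\right) 9212 = -248410792$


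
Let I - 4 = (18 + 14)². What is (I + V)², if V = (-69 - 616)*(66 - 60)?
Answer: 9498724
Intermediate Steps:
V = -4110 (V = -685*6 = -4110)
I = 1028 (I = 4 + (18 + 14)² = 4 + 32² = 4 + 1024 = 1028)
(I + V)² = (1028 - 4110)² = (-3082)² = 9498724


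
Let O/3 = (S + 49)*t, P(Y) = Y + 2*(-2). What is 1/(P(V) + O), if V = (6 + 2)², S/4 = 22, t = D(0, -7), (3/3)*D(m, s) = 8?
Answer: 1/3348 ≈ 0.00029869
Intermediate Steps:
D(m, s) = 8
t = 8
S = 88 (S = 4*22 = 88)
V = 64 (V = 8² = 64)
P(Y) = -4 + Y (P(Y) = Y - 4 = -4 + Y)
O = 3288 (O = 3*((88 + 49)*8) = 3*(137*8) = 3*1096 = 3288)
1/(P(V) + O) = 1/((-4 + 64) + 3288) = 1/(60 + 3288) = 1/3348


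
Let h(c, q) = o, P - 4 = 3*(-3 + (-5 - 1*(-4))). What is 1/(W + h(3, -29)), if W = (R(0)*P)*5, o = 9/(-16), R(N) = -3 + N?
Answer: 16/1911 ≈ 0.0083726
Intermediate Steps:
P = -8 (P = 4 + 3*(-3 + (-5 - 1*(-4))) = 4 + 3*(-3 + (-5 + 4)) = 4 + 3*(-3 - 1) = 4 + 3*(-4) = 4 - 12 = -8)
o = -9/16 (o = 9*(-1/16) = -9/16 ≈ -0.56250)
h(c, q) = -9/16
W = 120 (W = ((-3 + 0)*(-8))*5 = -3*(-8)*5 = 24*5 = 120)
1/(W + h(3, -29)) = 1/(120 - 9/16) = 1/(1911/16) = 16/1911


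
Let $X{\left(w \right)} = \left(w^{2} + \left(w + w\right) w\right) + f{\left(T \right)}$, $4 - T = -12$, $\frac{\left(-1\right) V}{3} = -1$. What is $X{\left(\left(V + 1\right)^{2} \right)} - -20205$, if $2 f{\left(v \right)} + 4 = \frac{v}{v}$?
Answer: $\frac{41943}{2} \approx 20972.0$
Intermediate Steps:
$V = 3$ ($V = \left(-3\right) \left(-1\right) = 3$)
$T = 16$ ($T = 4 - -12 = 4 + 12 = 16$)
$f{\left(v \right)} = - \frac{3}{2}$ ($f{\left(v \right)} = -2 + \frac{v \frac{1}{v}}{2} = -2 + \frac{1}{2} \cdot 1 = -2 + \frac{1}{2} = - \frac{3}{2}$)
$X{\left(w \right)} = - \frac{3}{2} + 3 w^{2}$ ($X{\left(w \right)} = \left(w^{2} + \left(w + w\right) w\right) - \frac{3}{2} = \left(w^{2} + 2 w w\right) - \frac{3}{2} = \left(w^{2} + 2 w^{2}\right) - \frac{3}{2} = 3 w^{2} - \frac{3}{2} = - \frac{3}{2} + 3 w^{2}$)
$X{\left(\left(V + 1\right)^{2} \right)} - -20205 = \left(- \frac{3}{2} + 3 \left(\left(3 + 1\right)^{2}\right)^{2}\right) - -20205 = \left(- \frac{3}{2} + 3 \left(4^{2}\right)^{2}\right) + 20205 = \left(- \frac{3}{2} + 3 \cdot 16^{2}\right) + 20205 = \left(- \frac{3}{2} + 3 \cdot 256\right) + 20205 = \left(- \frac{3}{2} + 768\right) + 20205 = \frac{1533}{2} + 20205 = \frac{41943}{2}$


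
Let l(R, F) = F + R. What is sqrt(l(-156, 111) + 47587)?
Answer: sqrt(47542) ≈ 218.04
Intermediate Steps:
sqrt(l(-156, 111) + 47587) = sqrt((111 - 156) + 47587) = sqrt(-45 + 47587) = sqrt(47542)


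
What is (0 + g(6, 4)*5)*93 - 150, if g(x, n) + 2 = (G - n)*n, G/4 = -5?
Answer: -45720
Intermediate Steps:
G = -20 (G = 4*(-5) = -20)
g(x, n) = -2 + n*(-20 - n) (g(x, n) = -2 + (-20 - n)*n = -2 + n*(-20 - n))
(0 + g(6, 4)*5)*93 - 150 = (0 + (-2 - 1*4**2 - 20*4)*5)*93 - 150 = (0 + (-2 - 1*16 - 80)*5)*93 - 150 = (0 + (-2 - 16 - 80)*5)*93 - 150 = (0 - 98*5)*93 - 150 = (0 - 490)*93 - 150 = -490*93 - 150 = -45570 - 150 = -45720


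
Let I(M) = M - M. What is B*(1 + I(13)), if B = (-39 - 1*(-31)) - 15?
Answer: -23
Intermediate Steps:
I(M) = 0
B = -23 (B = (-39 + 31) - 15 = -8 - 15 = -23)
B*(1 + I(13)) = -23*(1 + 0) = -23*1 = -23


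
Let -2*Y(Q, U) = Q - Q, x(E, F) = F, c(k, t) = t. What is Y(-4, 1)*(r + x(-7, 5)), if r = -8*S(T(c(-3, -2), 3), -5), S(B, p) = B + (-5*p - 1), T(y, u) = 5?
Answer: 0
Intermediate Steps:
Y(Q, U) = 0 (Y(Q, U) = -(Q - Q)/2 = -½*0 = 0)
S(B, p) = -1 + B - 5*p (S(B, p) = B + (-1 - 5*p) = -1 + B - 5*p)
r = -232 (r = -8*(-1 + 5 - 5*(-5)) = -8*(-1 + 5 + 25) = -8*29 = -232)
Y(-4, 1)*(r + x(-7, 5)) = 0*(-232 + 5) = 0*(-227) = 0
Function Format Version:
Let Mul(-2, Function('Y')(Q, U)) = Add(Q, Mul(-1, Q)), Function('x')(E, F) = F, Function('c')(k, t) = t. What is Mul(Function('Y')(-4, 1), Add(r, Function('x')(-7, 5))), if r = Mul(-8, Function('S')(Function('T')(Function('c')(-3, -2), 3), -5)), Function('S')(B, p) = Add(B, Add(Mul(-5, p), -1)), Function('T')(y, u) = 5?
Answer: 0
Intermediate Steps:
Function('Y')(Q, U) = 0 (Function('Y')(Q, U) = Mul(Rational(-1, 2), Add(Q, Mul(-1, Q))) = Mul(Rational(-1, 2), 0) = 0)
Function('S')(B, p) = Add(-1, B, Mul(-5, p)) (Function('S')(B, p) = Add(B, Add(-1, Mul(-5, p))) = Add(-1, B, Mul(-5, p)))
r = -232 (r = Mul(-8, Add(-1, 5, Mul(-5, -5))) = Mul(-8, Add(-1, 5, 25)) = Mul(-8, 29) = -232)
Mul(Function('Y')(-4, 1), Add(r, Function('x')(-7, 5))) = Mul(0, Add(-232, 5)) = Mul(0, -227) = 0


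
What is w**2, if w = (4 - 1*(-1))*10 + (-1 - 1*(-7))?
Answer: 3136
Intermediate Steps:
w = 56 (w = (4 + 1)*10 + (-1 + 7) = 5*10 + 6 = 50 + 6 = 56)
w**2 = 56**2 = 3136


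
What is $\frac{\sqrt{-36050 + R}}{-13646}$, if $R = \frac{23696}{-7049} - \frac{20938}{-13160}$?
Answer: $- \frac{i \sqrt{395710282664194855}}{45209607380} \approx - 0.013914 i$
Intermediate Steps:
$R = - \frac{11731957}{6626060}$ ($R = 23696 \left(- \frac{1}{7049}\right) - - \frac{10469}{6580} = - \frac{23696}{7049} + \frac{10469}{6580} = - \frac{11731957}{6626060} \approx -1.7706$)
$\frac{\sqrt{-36050 + R}}{-13646} = \frac{\sqrt{-36050 - \frac{11731957}{6626060}}}{-13646} = \sqrt{- \frac{238881194957}{6626060}} \left(- \frac{1}{13646}\right) = \frac{i \sqrt{395710282664194855}}{3313030} \left(- \frac{1}{13646}\right) = - \frac{i \sqrt{395710282664194855}}{45209607380}$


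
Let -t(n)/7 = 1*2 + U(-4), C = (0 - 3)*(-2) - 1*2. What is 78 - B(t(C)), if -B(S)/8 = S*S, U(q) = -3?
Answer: 470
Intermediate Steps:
C = 4 (C = -3*(-2) - 2 = 6 - 2 = 4)
t(n) = 7 (t(n) = -7*(1*2 - 3) = -7*(2 - 3) = -7*(-1) = 7)
B(S) = -8*S² (B(S) = -8*S*S = -8*S²)
78 - B(t(C)) = 78 - (-8)*7² = 78 - (-8)*49 = 78 - 1*(-392) = 78 + 392 = 470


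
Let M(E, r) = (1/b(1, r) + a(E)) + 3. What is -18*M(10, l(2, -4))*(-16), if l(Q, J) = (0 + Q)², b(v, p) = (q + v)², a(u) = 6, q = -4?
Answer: 2624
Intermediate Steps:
b(v, p) = (-4 + v)²
l(Q, J) = Q²
M(E, r) = 82/9 (M(E, r) = (1/((-4 + 1)²) + 6) + 3 = (1/((-3)²) + 6) + 3 = (1/9 + 6) + 3 = (⅑ + 6) + 3 = 55/9 + 3 = 82/9)
-18*M(10, l(2, -4))*(-16) = -18*82/9*(-16) = -164*(-16) = 2624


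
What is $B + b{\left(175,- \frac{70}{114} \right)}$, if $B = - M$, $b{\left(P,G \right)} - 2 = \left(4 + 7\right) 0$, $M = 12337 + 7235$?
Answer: $-19570$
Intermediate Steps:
$M = 19572$
$b{\left(P,G \right)} = 2$ ($b{\left(P,G \right)} = 2 + \left(4 + 7\right) 0 = 2 + 11 \cdot 0 = 2 + 0 = 2$)
$B = -19572$ ($B = \left(-1\right) 19572 = -19572$)
$B + b{\left(175,- \frac{70}{114} \right)} = -19572 + 2 = -19570$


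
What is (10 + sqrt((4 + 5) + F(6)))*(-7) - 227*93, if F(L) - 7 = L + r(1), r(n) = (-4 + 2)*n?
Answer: -21181 - 14*sqrt(5) ≈ -21212.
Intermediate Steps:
r(n) = -2*n
F(L) = 5 + L (F(L) = 7 + (L - 2*1) = 7 + (L - 2) = 7 + (-2 + L) = 5 + L)
(10 + sqrt((4 + 5) + F(6)))*(-7) - 227*93 = (10 + sqrt((4 + 5) + (5 + 6)))*(-7) - 227*93 = (10 + sqrt(9 + 11))*(-7) - 21111 = (10 + sqrt(20))*(-7) - 21111 = (10 + 2*sqrt(5))*(-7) - 21111 = (-70 - 14*sqrt(5)) - 21111 = -21181 - 14*sqrt(5)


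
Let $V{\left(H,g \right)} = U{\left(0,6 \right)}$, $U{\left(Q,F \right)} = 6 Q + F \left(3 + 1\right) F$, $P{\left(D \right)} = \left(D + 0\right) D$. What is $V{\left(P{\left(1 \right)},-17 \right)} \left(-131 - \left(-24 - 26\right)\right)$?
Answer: $-11664$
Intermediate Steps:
$P{\left(D \right)} = D^{2}$ ($P{\left(D \right)} = D D = D^{2}$)
$U{\left(Q,F \right)} = 4 F^{2} + 6 Q$ ($U{\left(Q,F \right)} = 6 Q + F 4 F = 6 Q + 4 F F = 6 Q + 4 F^{2} = 4 F^{2} + 6 Q$)
$V{\left(H,g \right)} = 144$ ($V{\left(H,g \right)} = 4 \cdot 6^{2} + 6 \cdot 0 = 4 \cdot 36 + 0 = 144 + 0 = 144$)
$V{\left(P{\left(1 \right)},-17 \right)} \left(-131 - \left(-24 - 26\right)\right) = 144 \left(-131 - \left(-24 - 26\right)\right) = 144 \left(-131 - -50\right) = 144 \left(-131 + 50\right) = 144 \left(-81\right) = -11664$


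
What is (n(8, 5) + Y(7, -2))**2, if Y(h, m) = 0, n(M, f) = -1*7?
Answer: 49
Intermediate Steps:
n(M, f) = -7
(n(8, 5) + Y(7, -2))**2 = (-7 + 0)**2 = (-7)**2 = 49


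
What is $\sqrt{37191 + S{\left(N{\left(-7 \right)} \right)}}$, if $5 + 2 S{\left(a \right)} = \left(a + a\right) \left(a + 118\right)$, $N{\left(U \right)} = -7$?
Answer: $\frac{\sqrt{145646}}{2} \approx 190.82$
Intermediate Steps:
$S{\left(a \right)} = - \frac{5}{2} + a \left(118 + a\right)$ ($S{\left(a \right)} = - \frac{5}{2} + \frac{\left(a + a\right) \left(a + 118\right)}{2} = - \frac{5}{2} + \frac{2 a \left(118 + a\right)}{2} = - \frac{5}{2} + a \left(118 + a\right)$)
$\sqrt{37191 + S{\left(N{\left(-7 \right)} \right)}} = \sqrt{37191 + \left(- \frac{5}{2} + \left(-7\right)^{2} + 118 \left(-7\right)\right)} = \sqrt{37191 - \frac{1559}{2}} = \sqrt{\frac{72823}{2}} = \frac{\sqrt{145646}}{2}$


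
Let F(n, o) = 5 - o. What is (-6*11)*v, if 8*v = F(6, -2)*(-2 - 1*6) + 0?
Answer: 462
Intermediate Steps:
v = -7 (v = ((5 - 1*(-2))*(-2 - 1*6) + 0)/8 = ((5 + 2)*(-2 - 6) + 0)/8 = (7*(-8) + 0)/8 = (-56 + 0)/8 = (1/8)*(-56) = -7)
(-6*11)*v = -6*11*(-7) = -66*(-7) = 462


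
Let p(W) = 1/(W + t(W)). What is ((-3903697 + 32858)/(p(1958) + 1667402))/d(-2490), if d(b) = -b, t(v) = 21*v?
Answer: -83370130382/89422135648485 ≈ -0.00093232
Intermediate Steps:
p(W) = 1/(22*W) (p(W) = 1/(W + 21*W) = 1/(22*W))
((-3903697 + 32858)/(p(1958) + 1667402))/d(-2490) = ((-3903697 + 32858)/((1/22)/1958 + 1667402))/((-1*(-2490))) = -3870839/((1/22)*(1/1958) + 1667402)/2490 = -3870839/(1/43076 + 1667402)*(1/2490) = -3870839/71825008553/43076*(1/2490) = -3870839*43076/71825008553*(1/2490) = -166740260764/71825008553*1/2490 = -83370130382/89422135648485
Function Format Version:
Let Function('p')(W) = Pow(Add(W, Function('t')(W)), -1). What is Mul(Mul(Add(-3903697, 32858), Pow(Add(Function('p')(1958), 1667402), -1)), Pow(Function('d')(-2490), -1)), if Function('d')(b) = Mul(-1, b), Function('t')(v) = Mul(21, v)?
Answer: Rational(-83370130382, 89422135648485) ≈ -0.00093232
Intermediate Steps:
Function('p')(W) = Mul(Rational(1, 22), Pow(W, -1)) (Function('p')(W) = Pow(Add(W, Mul(21, W)), -1) = Pow(Mul(22, W), -1) = Mul(Rational(1, 22), Pow(W, -1)))
Mul(Mul(Add(-3903697, 32858), Pow(Add(Function('p')(1958), 1667402), -1)), Pow(Function('d')(-2490), -1)) = Mul(Mul(Add(-3903697, 32858), Pow(Add(Mul(Rational(1, 22), Pow(1958, -1)), 1667402), -1)), Pow(Mul(-1, -2490), -1)) = Mul(Mul(-3870839, Pow(Add(Mul(Rational(1, 22), Rational(1, 1958)), 1667402), -1)), Pow(2490, -1)) = Mul(Mul(-3870839, Pow(Add(Rational(1, 43076), 1667402), -1)), Rational(1, 2490)) = Mul(Mul(-3870839, Pow(Rational(71825008553, 43076), -1)), Rational(1, 2490)) = Mul(Mul(-3870839, Rational(43076, 71825008553)), Rational(1, 2490)) = Mul(Rational(-166740260764, 71825008553), Rational(1, 2490)) = Rational(-83370130382, 89422135648485)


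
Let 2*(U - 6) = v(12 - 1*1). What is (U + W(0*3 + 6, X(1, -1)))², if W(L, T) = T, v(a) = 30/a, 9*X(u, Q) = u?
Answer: 547600/9801 ≈ 55.872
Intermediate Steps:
X(u, Q) = u/9
U = 81/11 (U = 6 + (30/(12 - 1*1))/2 = 6 + (30/(12 - 1))/2 = 6 + (30/11)/2 = 6 + (30*(1/11))/2 = 6 + (½)*(30/11) = 6 + 15/11 = 81/11 ≈ 7.3636)
(U + W(0*3 + 6, X(1, -1)))² = (81/11 + (⅑)*1)² = (81/11 + ⅑)² = (740/99)² = 547600/9801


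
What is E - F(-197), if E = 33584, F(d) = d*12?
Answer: 35948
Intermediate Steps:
F(d) = 12*d
E - F(-197) = 33584 - 12*(-197) = 33584 - 1*(-2364) = 33584 + 2364 = 35948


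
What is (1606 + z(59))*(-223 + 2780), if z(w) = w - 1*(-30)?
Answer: 4334115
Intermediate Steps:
z(w) = 30 + w (z(w) = w + 30 = 30 + w)
(1606 + z(59))*(-223 + 2780) = (1606 + (30 + 59))*(-223 + 2780) = (1606 + 89)*2557 = 1695*2557 = 4334115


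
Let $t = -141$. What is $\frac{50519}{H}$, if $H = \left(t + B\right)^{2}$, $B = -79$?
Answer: $\frac{50519}{48400} \approx 1.0438$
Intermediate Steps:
$H = 48400$ ($H = \left(-141 - 79\right)^{2} = \left(-220\right)^{2} = 48400$)
$\frac{50519}{H} = \frac{50519}{48400}$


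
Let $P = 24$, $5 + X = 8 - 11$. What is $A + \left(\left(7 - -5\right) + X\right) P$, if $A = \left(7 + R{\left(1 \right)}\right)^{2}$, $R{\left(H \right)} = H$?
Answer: $160$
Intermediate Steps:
$X = -8$ ($X = -5 + \left(8 - 11\right) = -5 - 3 = -8$)
$A = 64$ ($A = \left(7 + 1\right)^{2} = 8^{2} = 64$)
$A + \left(\left(7 - -5\right) + X\right) P = 64 + \left(\left(7 - -5\right) - 8\right) 24 = 64 + \left(\left(7 + 5\right) - 8\right) 24 = 64 + \left(12 - 8\right) 24 = 64 + 4 \cdot 24 = 64 + 96 = 160$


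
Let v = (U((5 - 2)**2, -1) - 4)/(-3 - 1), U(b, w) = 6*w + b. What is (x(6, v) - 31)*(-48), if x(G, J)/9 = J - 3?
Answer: 2676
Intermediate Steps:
U(b, w) = b + 6*w
v = 1/4 (v = (((5 - 2)**2 + 6*(-1)) - 4)/(-3 - 1) = ((3**2 - 6) - 4)/(-4) = ((9 - 6) - 4)*(-1/4) = (3 - 4)*(-1/4) = -1*(-1/4) = 1/4 ≈ 0.25000)
x(G, J) = -27 + 9*J (x(G, J) = 9*(J - 3) = 9*(-3 + J) = -27 + 9*J)
(x(6, v) - 31)*(-48) = ((-27 + 9*(1/4)) - 31)*(-48) = ((-27 + 9/4) - 31)*(-48) = (-99/4 - 31)*(-48) = -223/4*(-48) = 2676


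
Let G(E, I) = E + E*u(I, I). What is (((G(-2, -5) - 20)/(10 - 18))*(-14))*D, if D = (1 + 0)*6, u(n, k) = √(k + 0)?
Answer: -231 - 21*I*√5 ≈ -231.0 - 46.957*I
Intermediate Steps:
u(n, k) = √k
G(E, I) = E + E*√I
D = 6 (D = 1*6 = 6)
(((G(-2, -5) - 20)/(10 - 18))*(-14))*D = (((-2*(1 + √(-5)) - 20)/(10 - 18))*(-14))*6 = (((-2*(1 + I*√5) - 20)/(-8))*(-14))*6 = ((((-2 - 2*I*√5) - 20)*(-⅛))*(-14))*6 = (((-22 - 2*I*√5)*(-⅛))*(-14))*6 = ((11/4 + I*√5/4)*(-14))*6 = (-77/2 - 7*I*√5/2)*6 = -231 - 21*I*√5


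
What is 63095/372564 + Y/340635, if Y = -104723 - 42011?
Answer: -11058480217/42302779380 ≈ -0.26141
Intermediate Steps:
Y = -146734
63095/372564 + Y/340635 = 63095/372564 - 146734/340635 = -11058480217/42302779380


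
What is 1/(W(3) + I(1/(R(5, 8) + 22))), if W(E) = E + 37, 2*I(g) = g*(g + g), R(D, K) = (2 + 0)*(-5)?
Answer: 144/5761 ≈ 0.024996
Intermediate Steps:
R(D, K) = -10 (R(D, K) = 2*(-5) = -10)
I(g) = g² (I(g) = (g*(g + g))/2 = (g*(2*g))/2 = (2*g²)/2 = g²)
W(E) = 37 + E
1/(W(3) + I(1/(R(5, 8) + 22))) = 1/((37 + 3) + (1/(-10 + 22))²) = 1/(40 + (1/12)²) = 1/(40 + 1/144) = 1/(5761/144) = 144/5761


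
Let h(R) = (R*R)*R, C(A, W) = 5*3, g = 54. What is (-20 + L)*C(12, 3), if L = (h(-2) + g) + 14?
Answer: 600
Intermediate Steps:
C(A, W) = 15
h(R) = R³ (h(R) = R²*R = R³)
L = 60 (L = ((-2)³ + 54) + 14 = (-8 + 54) + 14 = 46 + 14 = 60)
(-20 + L)*C(12, 3) = (-20 + 60)*15 = 40*15 = 600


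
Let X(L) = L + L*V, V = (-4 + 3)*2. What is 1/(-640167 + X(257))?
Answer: -1/640424 ≈ -1.5615e-6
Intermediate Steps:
V = -2 (V = -1*2 = -2)
X(L) = -L (X(L) = L + L*(-2) = L - 2*L = -L)
1/(-640167 + X(257)) = 1/(-640167 - 1*257) = 1/(-640167 - 257) = 1/(-640424) = -1/640424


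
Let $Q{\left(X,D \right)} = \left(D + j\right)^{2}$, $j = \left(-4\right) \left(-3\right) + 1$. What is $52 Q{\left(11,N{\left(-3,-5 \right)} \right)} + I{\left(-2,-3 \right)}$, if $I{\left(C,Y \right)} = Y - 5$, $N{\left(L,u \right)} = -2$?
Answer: $6284$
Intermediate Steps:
$j = 13$ ($j = 12 + 1 = 13$)
$I{\left(C,Y \right)} = -5 + Y$ ($I{\left(C,Y \right)} = Y - 5 = -5 + Y$)
$Q{\left(X,D \right)} = \left(13 + D\right)^{2}$ ($Q{\left(X,D \right)} = \left(D + 13\right)^{2} = \left(13 + D\right)^{2}$)
$52 Q{\left(11,N{\left(-3,-5 \right)} \right)} + I{\left(-2,-3 \right)} = 52 \left(13 - 2\right)^{2} - 8 = 52 \cdot 11^{2} - 8 = 52 \cdot 121 - 8 = 6292 - 8 = 6284$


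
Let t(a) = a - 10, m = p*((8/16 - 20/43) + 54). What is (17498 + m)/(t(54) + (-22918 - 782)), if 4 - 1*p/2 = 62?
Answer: -60361/127151 ≈ -0.47472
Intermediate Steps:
p = -116 (p = 8 - 2*62 = 8 - 124 = -116)
m = -269526/43 (m = -116*((8/16 - 20/43) + 54) = -116*((8*(1/16) - 20*1/43) + 54) = -116*((1/2 - 20/43) + 54) = -116*(3/86 + 54) = -116*4647/86 = -269526/43 ≈ -6268.0)
t(a) = -10 + a
(17498 + m)/(t(54) + (-22918 - 782)) = (17498 - 269526/43)/((-10 + 54) + (-22918 - 782)) = 482888/(43*(44 - 23700)) = (482888/43)/(-23656) = (482888/43)*(-1/23656) = -60361/127151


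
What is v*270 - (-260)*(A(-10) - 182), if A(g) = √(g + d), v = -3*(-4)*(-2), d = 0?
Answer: -53800 + 260*I*√10 ≈ -53800.0 + 822.19*I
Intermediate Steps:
v = -24 (v = 12*(-2) = -24)
A(g) = √g (A(g) = √(g + 0) = √g)
v*270 - (-260)*(A(-10) - 182) = -24*270 - (-260)*(√(-10) - 182) = -6480 - (-260)*(I*√10 - 182) = -6480 - (-260)*(-182 + I*√10) = -6480 - (47320 - 260*I*√10) = -6480 + (-47320 + 260*I*√10) = -53800 + 260*I*√10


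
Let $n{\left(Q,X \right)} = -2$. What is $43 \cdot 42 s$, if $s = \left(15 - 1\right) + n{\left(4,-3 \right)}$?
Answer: $21672$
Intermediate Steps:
$s = 12$ ($s = \left(15 - 1\right) - 2 = 14 - 2 = 12$)
$43 \cdot 42 s = 43 \cdot 42 \cdot 12 = 1806 \cdot 12 = 21672$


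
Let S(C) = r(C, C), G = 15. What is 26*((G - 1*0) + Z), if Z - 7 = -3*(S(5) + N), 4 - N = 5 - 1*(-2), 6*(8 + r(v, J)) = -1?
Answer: 1443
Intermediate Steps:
r(v, J) = -49/6 (r(v, J) = -8 + (⅙)*(-1) = -8 - ⅙ = -49/6)
S(C) = -49/6
N = -3 (N = 4 - (5 - 1*(-2)) = 4 - (5 + 2) = 4 - 1*7 = 4 - 7 = -3)
Z = 81/2 (Z = 7 - 3*(-49/6 - 3) = 7 - 3*(-67/6) = 7 + 67/2 = 81/2 ≈ 40.500)
26*((G - 1*0) + Z) = 26*((15 - 1*0) + 81/2) = 26*((15 + 0) + 81/2) = 26*(15 + 81/2) = 26*(111/2) = 1443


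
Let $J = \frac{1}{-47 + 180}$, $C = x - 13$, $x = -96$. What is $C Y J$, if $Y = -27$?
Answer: $\frac{2943}{133} \approx 22.128$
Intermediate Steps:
$C = -109$ ($C = -96 - 13 = -109$)
$J = \frac{1}{133} \approx 0.0075188$
$C Y J = \left(-109\right) \left(-27\right) \frac{1}{133} = 2943 \cdot \frac{1}{133} = \frac{2943}{133}$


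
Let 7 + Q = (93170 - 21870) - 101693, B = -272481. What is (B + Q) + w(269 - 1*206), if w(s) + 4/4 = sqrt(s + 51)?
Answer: -302882 + sqrt(114) ≈ -3.0287e+5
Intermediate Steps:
w(s) = -1 + sqrt(51 + s) (w(s) = -1 + sqrt(s + 51) = -1 + sqrt(51 + s))
Q = -30400 (Q = -7 + ((93170 - 21870) - 101693) = -7 + (71300 - 101693) = -7 - 30393 = -30400)
(B + Q) + w(269 - 1*206) = (-272481 - 30400) + (-1 + sqrt(51 + (269 - 1*206))) = -302881 + (-1 + sqrt(51 + (269 - 206))) = -302881 + (-1 + sqrt(51 + 63)) = -302881 + (-1 + sqrt(114)) = -302882 + sqrt(114)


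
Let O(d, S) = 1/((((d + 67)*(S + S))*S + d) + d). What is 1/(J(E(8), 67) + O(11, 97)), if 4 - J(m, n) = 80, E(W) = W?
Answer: -1467826/111554775 ≈ -0.013158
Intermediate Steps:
J(m, n) = -76 (J(m, n) = 4 - 1*80 = 4 - 80 = -76)
O(d, S) = 1/(2*d + 2*S²*(67 + d)) (O(d, S) = 1/((((67 + d)*(2*S))*S + d) + d) = 1/(((2*S*(67 + d))*S + d) + d) = 1/((2*S²*(67 + d) + d) + d) = 1/((d + 2*S²*(67 + d)) + d) = 1/(2*d + 2*S²*(67 + d)))
1/(J(E(8), 67) + O(11, 97)) = 1/(-76 + 1/(2*(11 + 67*97² + 11*97²))) = 1/(-76 + 1/(2*(11 + 67*9409 + 11*9409))) = 1/(-76 + 1/(2*(11 + 630403 + 103499))) = 1/(-76 + (½)/733913) = 1/(-76 + (½)*(1/733913)) = 1/(-76 + 1/1467826) = 1/(-111554775/1467826) = -1467826/111554775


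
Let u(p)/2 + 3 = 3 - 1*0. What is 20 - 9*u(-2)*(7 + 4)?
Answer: 20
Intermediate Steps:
u(p) = 0 (u(p) = -6 + 2*(3 - 1*0) = -6 + 2*(3 + 0) = -6 + 2*3 = -6 + 6 = 0)
20 - 9*u(-2)*(7 + 4) = 20 - 0*(7 + 4) = 20 - 0*11 = 20 - 9*0 = 20 + 0 = 20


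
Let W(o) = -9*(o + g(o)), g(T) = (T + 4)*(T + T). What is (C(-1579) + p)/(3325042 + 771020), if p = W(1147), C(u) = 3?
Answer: -3962311/682677 ≈ -5.8041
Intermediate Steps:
g(T) = 2*T*(4 + T) (g(T) = (4 + T)*(2*T) = 2*T*(4 + T))
W(o) = -9*o - 18*o*(4 + o) (W(o) = -9*(o + 2*o*(4 + o)) = -9*o - 18*o*(4 + o))
p = -23773869 (p = 9*1147*(-9 - 2*1147) = 9*1147*(-9 - 2294) = 9*1147*(-2303) = -23773869)
(C(-1579) + p)/(3325042 + 771020) = (3 - 23773869)/(3325042 + 771020) = -23773866/4096062 = -23773866*1/4096062 = -3962311/682677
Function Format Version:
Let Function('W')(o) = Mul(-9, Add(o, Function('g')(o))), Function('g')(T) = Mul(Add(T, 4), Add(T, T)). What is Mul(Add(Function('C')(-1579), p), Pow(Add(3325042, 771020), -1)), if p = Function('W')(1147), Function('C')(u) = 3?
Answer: Rational(-3962311, 682677) ≈ -5.8041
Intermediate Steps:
Function('g')(T) = Mul(2, T, Add(4, T)) (Function('g')(T) = Mul(Add(4, T), Mul(2, T)) = Mul(2, T, Add(4, T)))
Function('W')(o) = Add(Mul(-9, o), Mul(-18, o, Add(4, o))) (Function('W')(o) = Mul(-9, Add(o, Mul(2, o, Add(4, o)))) = Add(Mul(-9, o), Mul(-18, o, Add(4, o))))
p = -23773869 (p = Mul(9, 1147, Add(-9, Mul(-2, 1147))) = Mul(9, 1147, Add(-9, -2294)) = Mul(9, 1147, -2303) = -23773869)
Mul(Add(Function('C')(-1579), p), Pow(Add(3325042, 771020), -1)) = Mul(Add(3, -23773869), Pow(Add(3325042, 771020), -1)) = Mul(-23773866, Pow(4096062, -1)) = Mul(-23773866, Rational(1, 4096062)) = Rational(-3962311, 682677)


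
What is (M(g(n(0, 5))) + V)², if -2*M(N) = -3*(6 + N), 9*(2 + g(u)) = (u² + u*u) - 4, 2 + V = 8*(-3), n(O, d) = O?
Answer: 3844/9 ≈ 427.11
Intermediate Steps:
V = -26 (V = -2 + 8*(-3) = -2 - 24 = -26)
g(u) = -22/9 + 2*u²/9 (g(u) = -2 + ((u² + u*u) - 4)/9 = -2 + ((u² + u²) - 4)/9 = -2 + (2*u² - 4)/9 = -2 + (-4 + 2*u²)/9 = -2 + (-4/9 + 2*u²/9) = -22/9 + 2*u²/9)
M(N) = 9 + 3*N/2 (M(N) = -(-3)*(6 + N)/2 = -(-18 - 3*N)/2 = 9 + 3*N/2)
(M(g(n(0, 5))) + V)² = ((9 + 3*(-22/9 + (2/9)*0²)/2) - 26)² = ((9 + 3*(-22/9 + (2/9)*0)/2) - 26)² = ((9 + 3*(-22/9 + 0)/2) - 26)² = ((9 + (3/2)*(-22/9)) - 26)² = ((9 - 11/3) - 26)² = (16/3 - 26)² = (-62/3)² = 3844/9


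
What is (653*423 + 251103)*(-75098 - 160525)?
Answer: -124249191606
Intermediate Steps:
(653*423 + 251103)*(-75098 - 160525) = (276219 + 251103)*(-235623) = 527322*(-235623) = -124249191606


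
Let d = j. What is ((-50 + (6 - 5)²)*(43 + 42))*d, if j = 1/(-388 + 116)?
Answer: 245/16 ≈ 15.313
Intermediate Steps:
j = -1/272 (j = 1/(-272) = -1/272 ≈ -0.0036765)
d = -1/272 ≈ -0.0036765
((-50 + (6 - 5)²)*(43 + 42))*d = ((-50 + (6 - 5)²)*(43 + 42))*(-1/272) = ((-50 + 1²)*85)*(-1/272) = ((-50 + 1)*85)*(-1/272) = -49*85*(-1/272) = -4165*(-1/272) = 245/16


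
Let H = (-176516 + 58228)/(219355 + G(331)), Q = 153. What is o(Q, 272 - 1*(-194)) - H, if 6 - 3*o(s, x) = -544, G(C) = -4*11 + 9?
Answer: 15122608/82245 ≈ 183.87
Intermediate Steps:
G(C) = -35 (G(C) = -44 + 9 = -35)
o(s, x) = 550/3 (o(s, x) = 2 - ⅓*(-544) = 2 + 544/3 = 550/3)
H = -14786/27415 (H = (-176516 + 58228)/(219355 - 35) = -118288/219320 = -118288*1/219320 = -14786/27415 ≈ -0.53934)
o(Q, 272 - 1*(-194)) - H = 550/3 - 1*(-14786/27415) = 550/3 + 14786/27415 = 15122608/82245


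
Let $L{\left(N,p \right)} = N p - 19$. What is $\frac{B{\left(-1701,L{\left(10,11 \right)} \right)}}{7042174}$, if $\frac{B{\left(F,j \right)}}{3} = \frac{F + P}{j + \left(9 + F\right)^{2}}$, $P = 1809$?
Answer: $\frac{162}{10080713632085} \approx 1.607 \cdot 10^{-11}$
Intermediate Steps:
$L{\left(N,p \right)} = -19 + N p$
$B{\left(F,j \right)} = \frac{3 \left(1809 + F\right)}{j + \left(9 + F\right)^{2}}$ ($B{\left(F,j \right)} = 3 \frac{F + 1809}{j + \left(9 + F\right)^{2}} = 3 \frac{1809 + F}{j + \left(9 + F\right)^{2}} = \frac{3 \left(1809 + F\right)}{j + \left(9 + F\right)^{2}}$)
$\frac{B{\left(-1701,L{\left(10,11 \right)} \right)}}{7042174} = \frac{3 \frac{1}{\left(-19 + 10 \cdot 11\right) + \left(9 - 1701\right)^{2}} \left(1809 - 1701\right)}{7042174} = 3 \frac{1}{\left(-19 + 110\right) + \left(-1692\right)^{2}} \cdot 108 \cdot \frac{1}{7042174} = 3 \frac{1}{91 + 2862864} \cdot 108 \cdot \frac{1}{7042174} = 3 \cdot \frac{1}{2862955} \cdot 108 \cdot \frac{1}{7042174} = \frac{324}{2862955} \cdot \frac{1}{7042174} = \frac{162}{10080713632085}$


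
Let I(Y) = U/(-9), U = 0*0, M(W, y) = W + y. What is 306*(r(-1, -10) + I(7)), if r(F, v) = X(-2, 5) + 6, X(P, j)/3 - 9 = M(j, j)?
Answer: 19278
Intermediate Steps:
U = 0
X(P, j) = 27 + 6*j (X(P, j) = 27 + 3*(j + j) = 27 + 3*(2*j) = 27 + 6*j)
I(Y) = 0 (I(Y) = 0/(-9) = 0*(-1/9) = 0)
r(F, v) = 63 (r(F, v) = (27 + 6*5) + 6 = (27 + 30) + 6 = 57 + 6 = 63)
306*(r(-1, -10) + I(7)) = 306*(63 + 0) = 306*63 = 19278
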